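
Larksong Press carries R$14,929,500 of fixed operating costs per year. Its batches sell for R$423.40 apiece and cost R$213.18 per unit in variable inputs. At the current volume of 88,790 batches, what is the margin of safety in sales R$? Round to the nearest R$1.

Unit CM = price − variable cost = R$423.40 − R$213.18 = R$210.22. Break-even units = R$14,929,500 ÷ R$210.22 = 71,018.46; break-even revenue = 71,018.46 × R$423.40 = R$30,069,214.63.
Current sales = 88,790 × R$423.40 = R$37,593,686.00.
Margin of safety = R$37,593,686.00 − R$30,069,214.63 = R$7,524,471.

R$7,524,471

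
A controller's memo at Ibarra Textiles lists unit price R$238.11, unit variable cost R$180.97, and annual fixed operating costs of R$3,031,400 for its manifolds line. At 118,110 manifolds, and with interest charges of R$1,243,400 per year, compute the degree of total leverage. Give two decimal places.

Total contribution margin = 118,110 × R$57.14 = R$6,748,805.40.
Operating income = contribution − fixed costs = R$6,748,805.40 − R$3,031,400 = R$3,717,405.40. Interest = R$1,243,400.00.
DOL = R$6,748,805.40 ÷ R$3,717,405.40 = 1.8155; DFL = R$3,717,405.40 ÷ R$2,474,005.40 = 1.5026.
Combined leverage = 1.8155 × 1.5026 = 2.7280.

2.73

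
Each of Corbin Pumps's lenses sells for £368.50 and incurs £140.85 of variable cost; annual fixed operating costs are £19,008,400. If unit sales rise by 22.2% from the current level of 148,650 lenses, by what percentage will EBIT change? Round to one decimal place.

+50.7%

At 148,650 units, contribution = 148,650 × £227.65 = £33,840,172.50.
Operating income = contribution − fixed costs = £33,840,172.50 − £19,008,400 = £14,831,772.50.
DOL = contribution ÷ EBIT = £33,840,172.50 ÷ £14,831,772.50 = 2.2816.
So EBIT moves 2.2816 × (+22.2%) = +50.7%.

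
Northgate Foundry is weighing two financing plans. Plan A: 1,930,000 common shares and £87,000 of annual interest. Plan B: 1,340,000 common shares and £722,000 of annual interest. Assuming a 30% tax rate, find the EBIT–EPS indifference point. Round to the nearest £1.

£2,164,203

At indifference, (EBIT − 87,000)(1 − t)/1,930,000 = (EBIT − 722,000)(1 − t)/1,340,000.
Cancelling (1 − t) and cross-multiplying: 1,340,000·(EBIT − 87,000) = 1,930,000·(EBIT − 722,000).
Solving, EBIT = (722,000·1,930,000 − 87,000·1,340,000) / (1,930,000 − 1,340,000) = 1,276,880,000,000 / 590,000 = 2,164,203.39.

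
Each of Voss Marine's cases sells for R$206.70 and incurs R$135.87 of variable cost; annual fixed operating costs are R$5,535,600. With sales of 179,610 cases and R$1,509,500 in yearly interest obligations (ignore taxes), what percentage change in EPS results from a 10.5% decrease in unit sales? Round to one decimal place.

-23.5%

Contribution at this volume is 179,610 × R$70.83 = R$12,721,776.30.
Subtracting fixed costs: EBIT = R$12,721,776.30 − R$5,535,600 = R$7,186,176.30.
Interest = R$1,509,500.00, so EBIT − I = R$5,676,676.30.
DCL = total CM / (EBIT − I) = R$12,721,776.30 / R$5,676,676.30 = 2.2411.
%ΔEPS = DCL × %ΔSales = 2.2411 × -10.5% = -23.5%.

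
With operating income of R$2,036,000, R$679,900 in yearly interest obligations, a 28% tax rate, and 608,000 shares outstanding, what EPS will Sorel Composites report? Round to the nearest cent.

R$1.61

Interest = R$679,900.00, so EBT = R$2,036,000 − R$679,900.00 = R$1,356,100.00.
Net income = R$1,356,100.00 × (1 − 0.28) = R$976,392.00.
EPS = R$976,392.00 ÷ 608,000 = R$1.61.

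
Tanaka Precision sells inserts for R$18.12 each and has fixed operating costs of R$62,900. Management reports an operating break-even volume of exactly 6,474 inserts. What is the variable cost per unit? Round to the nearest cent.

R$8.40

At break-even, FC = Q × (P − VC), so P − VC = R$62,900 ÷ 6,474 = R$9.7158.
Hence VC = price − CM = R$18.12 − R$9.7158 = R$8.40.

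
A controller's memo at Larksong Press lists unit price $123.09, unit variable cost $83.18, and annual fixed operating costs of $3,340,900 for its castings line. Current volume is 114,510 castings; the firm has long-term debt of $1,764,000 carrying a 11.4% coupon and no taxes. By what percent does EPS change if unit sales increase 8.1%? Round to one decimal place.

Contribution at this volume is 114,510 × $39.91 = $4,570,094.10.
Subtracting fixed costs: EBIT = $4,570,094.10 − $3,340,900 = $1,229,194.10.
Interest = $201,096.00, so EBIT − I = $1,028,098.10.
DCL = total CM / (EBIT − I) = $4,570,094.10 / $1,028,098.10 = 4.4452.
%ΔEPS = DCL × %ΔSales = 4.4452 × +8.1% = +36.0%.

+36.0%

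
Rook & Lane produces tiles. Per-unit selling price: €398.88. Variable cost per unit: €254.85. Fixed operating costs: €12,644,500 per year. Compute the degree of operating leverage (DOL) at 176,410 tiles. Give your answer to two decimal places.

Total contribution margin = 176,410 × €144.03 = €25,408,332.30.
Operating income = contribution − fixed costs = €25,408,332.30 − €12,644,500 = €12,763,832.30.
Degree of operating leverage = €25,408,332.30 / €12,763,832.30 = 1.9907.

1.99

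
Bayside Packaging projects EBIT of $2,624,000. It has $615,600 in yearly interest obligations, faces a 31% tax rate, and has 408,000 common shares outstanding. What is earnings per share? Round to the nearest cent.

Pre-tax income = $2,624,000 − $615,600.00 = $2,008,400.00.
After tax at 31%: net income = $2,008,400.00 × 0.69 = $1,385,796.00.
Per share: $1,385,796.00 / 408,000 shares = $3.40.

$3.40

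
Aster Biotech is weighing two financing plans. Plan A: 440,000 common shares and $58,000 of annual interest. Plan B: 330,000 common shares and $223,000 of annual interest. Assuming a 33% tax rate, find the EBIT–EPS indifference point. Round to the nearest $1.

$718,000

Set EPS_A = EPS_B: (EBIT − $58,000)(1 − 0.33) ÷ 440,000 = (EBIT − $223,000)(1 − 0.33) ÷ 330,000.
The (1 − t) factor cancels: (EBIT − 58,000) × 330,000 = (EBIT − 223,000) × 440,000.
Solving, EBIT = (223,000·440,000 − 58,000·330,000) / (440,000 − 330,000) = 78,980,000,000 / 110,000 = 718,000.00.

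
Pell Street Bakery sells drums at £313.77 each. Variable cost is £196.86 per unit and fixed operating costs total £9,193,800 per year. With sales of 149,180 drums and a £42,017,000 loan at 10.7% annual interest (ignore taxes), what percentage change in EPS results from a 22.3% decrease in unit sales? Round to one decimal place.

-103.7%

Contribution at this volume is 149,180 × £116.91 = £17,440,633.80.
Subtracting fixed costs: EBIT = £17,440,633.80 − £9,193,800 = £8,246,833.80.
Interest = £4,495,819.00, so EBIT − I = £3,751,014.80.
Degree of combined leverage = contribution ÷ (EBIT − I) = £17,440,633.80 ÷ £3,751,014.80 = 4.6496.
EPS therefore changes by 4.6496 × (-22.3%) = -103.7%.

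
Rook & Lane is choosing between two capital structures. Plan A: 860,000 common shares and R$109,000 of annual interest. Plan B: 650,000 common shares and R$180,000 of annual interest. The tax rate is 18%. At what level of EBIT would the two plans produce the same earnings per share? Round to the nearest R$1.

R$399,762

Set EPS_A = EPS_B: (EBIT − R$109,000)(1 − 0.18) ÷ 860,000 = (EBIT − R$180,000)(1 − 0.18) ÷ 650,000.
The (1 − t) factor cancels: (EBIT − 109,000) × 650,000 = (EBIT − 180,000) × 860,000.
Solving, EBIT = (180,000·860,000 − 109,000·650,000) / (860,000 − 650,000) = 83,950,000,000 / 210,000 = 399,761.90.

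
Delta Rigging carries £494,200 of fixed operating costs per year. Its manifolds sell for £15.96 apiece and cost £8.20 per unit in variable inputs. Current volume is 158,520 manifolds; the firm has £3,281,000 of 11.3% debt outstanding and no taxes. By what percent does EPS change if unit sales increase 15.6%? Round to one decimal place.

Contribution at this volume is 158,520 × £7.76 = £1,230,115.20.
Operating income = contribution − fixed costs = £1,230,115.20 − £494,200 = £735,915.20.
Interest = £370,753.00, so EBIT − I = £365,162.20.
DCL = total CM / (EBIT − I) = £1,230,115.20 / £365,162.20 = 3.3687.
EPS therefore changes by 3.3687 × (+15.6%) = +52.6%.

+52.6%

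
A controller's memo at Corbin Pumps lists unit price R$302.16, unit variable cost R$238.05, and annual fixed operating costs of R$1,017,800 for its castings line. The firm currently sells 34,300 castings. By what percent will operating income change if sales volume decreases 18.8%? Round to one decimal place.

At 34,300 units, contribution = 34,300 × R$64.11 = R$2,198,973.00.
Operating income = contribution − fixed costs = R$2,198,973.00 − R$1,017,800 = R$1,181,173.00.
Degree of operating leverage = R$2,198,973.00 / R$1,181,173.00 = 1.8617.
Operating income changes by 1.8617 × -18.8% = -35.0%.

-35.0%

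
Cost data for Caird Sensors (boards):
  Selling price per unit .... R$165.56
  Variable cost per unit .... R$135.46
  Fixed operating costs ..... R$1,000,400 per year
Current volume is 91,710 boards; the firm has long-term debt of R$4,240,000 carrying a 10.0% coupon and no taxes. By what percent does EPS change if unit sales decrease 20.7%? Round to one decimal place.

Contribution at this volume is 91,710 × R$30.10 = R$2,760,471.00.
Subtracting fixed costs: EBIT = R$2,760,471.00 − R$1,000,400 = R$1,760,071.00.
Interest = R$424,000.00, so EBIT − I = R$1,336,071.00.
DCL = total CM / (EBIT − I) = R$2,760,471.00 / R$1,336,071.00 = 2.0661.
%ΔEPS = DCL × %ΔSales = 2.0661 × -20.7% = -42.8%.

-42.8%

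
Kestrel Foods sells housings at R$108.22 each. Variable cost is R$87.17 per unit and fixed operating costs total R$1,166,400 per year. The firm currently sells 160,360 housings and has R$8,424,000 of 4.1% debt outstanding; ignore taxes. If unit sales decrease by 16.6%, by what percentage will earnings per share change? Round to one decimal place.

Contribution at this volume is 160,360 × R$21.05 = R$3,375,578.00.
Subtracting fixed costs: EBIT = R$3,375,578.00 − R$1,166,400 = R$2,209,178.00.
After interest of R$345,384.00, pre-tax earnings = R$1,863,794.00.
DCL = total CM / (EBIT − I) = R$3,375,578.00 / R$1,863,794.00 = 1.8111.
EPS therefore changes by 1.8111 × (-16.6%) = -30.1%.

-30.1%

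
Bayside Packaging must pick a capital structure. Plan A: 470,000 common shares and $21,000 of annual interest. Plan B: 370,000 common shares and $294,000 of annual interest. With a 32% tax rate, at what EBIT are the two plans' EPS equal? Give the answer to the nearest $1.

At indifference, (EBIT − 21,000)(1 − t)/470,000 = (EBIT − 294,000)(1 − t)/370,000.
The (1 − t) factor cancels: (EBIT − 21,000) × 370,000 = (EBIT − 294,000) × 470,000.
Solving, EBIT = (294,000·470,000 − 21,000·370,000) / (470,000 − 370,000) = 130,410,000,000 / 100,000 = 1,304,100.00.

$1,304,100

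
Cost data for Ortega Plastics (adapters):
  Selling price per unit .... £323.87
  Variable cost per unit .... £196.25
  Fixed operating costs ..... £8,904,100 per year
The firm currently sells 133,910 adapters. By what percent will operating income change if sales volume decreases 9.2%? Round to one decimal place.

-19.2%

Total contribution margin = 133,910 × £127.62 = £17,089,594.20.
EBIT = £17,089,594.20 − £8,904,100 = £8,185,494.20.
DOL = contribution ÷ EBIT = £17,089,594.20 ÷ £8,185,494.20 = 2.0878.
%ΔEBIT = DOL × %ΔSales = 2.0878 × -9.2% = -19.2%.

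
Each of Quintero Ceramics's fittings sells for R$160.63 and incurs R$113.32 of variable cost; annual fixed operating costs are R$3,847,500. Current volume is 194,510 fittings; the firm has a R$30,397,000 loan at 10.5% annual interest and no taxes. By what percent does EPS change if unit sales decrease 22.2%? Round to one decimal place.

Contribution at this volume is 194,510 × R$47.31 = R$9,202,268.10.
Operating income = contribution − fixed costs = R$9,202,268.10 − R$3,847,500 = R$5,354,768.10.
After interest of R$3,191,685.00, pre-tax earnings = R$2,163,083.10.
Degree of combined leverage = contribution ÷ (EBIT − I) = R$9,202,268.10 ÷ R$2,163,083.10 = 4.2542.
EPS therefore changes by 4.2542 × (-22.2%) = -94.4%.

-94.4%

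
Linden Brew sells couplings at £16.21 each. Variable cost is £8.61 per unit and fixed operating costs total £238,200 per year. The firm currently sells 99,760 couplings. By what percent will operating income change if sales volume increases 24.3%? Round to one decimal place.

Contribution at this volume is 99,760 × £7.60 = £758,176.00.
Operating income = contribution − fixed costs = £758,176.00 − £238,200 = £519,976.00.
Degree of operating leverage = £758,176.00 / £519,976.00 = 1.4581.
%ΔEBIT = DOL × %ΔSales = 1.4581 × +24.3% = +35.4%.

+35.4%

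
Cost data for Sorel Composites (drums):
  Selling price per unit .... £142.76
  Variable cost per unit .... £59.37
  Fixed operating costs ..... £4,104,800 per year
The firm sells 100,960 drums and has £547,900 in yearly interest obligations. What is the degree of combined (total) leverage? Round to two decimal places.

2.24

Total contribution margin = 100,960 × £83.39 = £8,419,054.40.
Operating income = contribution − fixed costs = £8,419,054.40 − £4,104,800 = £4,314,254.40. Interest = £547,900.00, so EBIT − I = £3,766,354.40.
Degree of total leverage = total CM / (EBIT − interest) = £8,419,054.40 / £3,766,354.40 = 2.2353.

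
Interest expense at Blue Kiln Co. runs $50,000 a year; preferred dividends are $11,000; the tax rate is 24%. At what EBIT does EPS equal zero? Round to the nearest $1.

Preferred dividends are paid after tax, so their pre-tax equivalent is $11,000 ÷ (1 − 0.24) = $14,473.68.
EPS = 0 when EBIT covers interest plus the pre-tax preferred burden: $50,000 + $14,473.68 = $64,473.68.

$64,474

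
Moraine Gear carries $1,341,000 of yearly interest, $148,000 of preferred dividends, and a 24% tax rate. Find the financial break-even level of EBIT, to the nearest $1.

$1,535,737

Grossing the preferred dividend up to pre-tax terms: $148,000 / (1 − 0.24) = $194,736.84.
EPS = 0 when EBIT covers interest plus the pre-tax preferred burden: $1,341,000 + $194,736.84 = $1,535,736.84.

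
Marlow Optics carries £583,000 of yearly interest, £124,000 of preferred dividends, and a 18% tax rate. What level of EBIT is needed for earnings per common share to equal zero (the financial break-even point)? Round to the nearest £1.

£734,220

Preferred dividends are paid after tax, so their pre-tax equivalent is £124,000 ÷ (1 − 0.18) = £151,219.51.
EPS = 0 when EBIT covers interest plus the pre-tax preferred burden: £583,000 + £151,219.51 = £734,219.51.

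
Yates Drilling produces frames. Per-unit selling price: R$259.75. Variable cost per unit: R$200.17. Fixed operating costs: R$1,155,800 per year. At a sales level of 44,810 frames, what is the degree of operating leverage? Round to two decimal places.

1.76

At 44,810 units, contribution = 44,810 × R$59.58 = R$2,669,779.80.
Operating income = contribution − fixed costs = R$2,669,779.80 − R$1,155,800 = R$1,513,979.80.
DOL = contribution ÷ EBIT = R$2,669,779.80 ÷ R$1,513,979.80 = 1.7634.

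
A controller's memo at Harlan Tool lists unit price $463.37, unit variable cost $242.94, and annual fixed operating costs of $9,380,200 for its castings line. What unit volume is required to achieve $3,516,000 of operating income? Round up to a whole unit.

58,505 castings

Each unit contributes $463.37 − $242.94 = $220.43.
Units = (FC + target) / CM = ($9,380,200 + $3,516,000) / $220.43 = 58,504.74, so 58,505 castings.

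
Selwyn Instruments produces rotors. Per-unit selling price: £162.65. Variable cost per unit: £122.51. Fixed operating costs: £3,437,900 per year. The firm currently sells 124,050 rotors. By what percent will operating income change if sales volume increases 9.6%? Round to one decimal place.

+31.0%

Contribution at this volume is 124,050 × £40.14 = £4,979,367.00.
EBIT = £4,979,367.00 − £3,437,900 = £1,541,467.00.
So DOL = total CM / EBIT = £4,979,367.00 / £1,541,467.00 = 3.2303.
Operating income changes by 3.2303 × +9.6% = +31.0%.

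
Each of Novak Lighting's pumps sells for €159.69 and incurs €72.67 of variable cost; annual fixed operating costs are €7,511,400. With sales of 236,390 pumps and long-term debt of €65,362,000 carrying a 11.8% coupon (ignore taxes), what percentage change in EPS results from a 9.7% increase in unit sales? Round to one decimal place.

Total contribution margin = 236,390 × €87.02 = €20,570,657.80.
EBIT = €20,570,657.80 − €7,511,400 = €13,059,257.80.
Interest = €7,712,716.00, so EBIT − I = €5,346,541.80.
DCL = total CM / (EBIT − I) = €20,570,657.80 / €5,346,541.80 = 3.8475.
EPS therefore changes by 3.8475 × (+9.7%) = +37.3%.

+37.3%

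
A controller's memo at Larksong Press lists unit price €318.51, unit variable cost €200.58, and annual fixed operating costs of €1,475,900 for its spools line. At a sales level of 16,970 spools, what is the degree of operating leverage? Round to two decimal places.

Total contribution margin = 16,970 × €117.93 = €2,001,272.10.
Subtracting fixed costs: EBIT = €2,001,272.10 − €1,475,900 = €525,372.10.
So DOL = total CM / EBIT = €2,001,272.10 / €525,372.10 = 3.8092.

3.81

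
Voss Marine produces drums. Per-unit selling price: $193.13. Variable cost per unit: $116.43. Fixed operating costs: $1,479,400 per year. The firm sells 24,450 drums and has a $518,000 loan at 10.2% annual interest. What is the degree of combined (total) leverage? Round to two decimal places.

5.47

Total contribution margin = 24,450 × $76.70 = $1,875,315.00.
EBIT = $1,875,315.00 − $1,479,400 = $395,915.00. Interest = $52,836.00.
DOL = $1,875,315.00 ÷ $395,915.00 = 4.7367; DFL = $395,915.00 ÷ $343,079.00 = 1.1540.
Combined leverage = 4.7367 × 1.1540 = 5.4662.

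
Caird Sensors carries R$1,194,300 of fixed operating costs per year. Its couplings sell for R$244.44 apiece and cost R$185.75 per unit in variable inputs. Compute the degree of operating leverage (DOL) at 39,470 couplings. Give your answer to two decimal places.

2.06

Contribution at this volume is 39,470 × R$58.69 = R$2,316,494.30.
Operating income = contribution − fixed costs = R$2,316,494.30 − R$1,194,300 = R$1,122,194.30.
DOL = contribution ÷ EBIT = R$2,316,494.30 ÷ R$1,122,194.30 = 2.0643.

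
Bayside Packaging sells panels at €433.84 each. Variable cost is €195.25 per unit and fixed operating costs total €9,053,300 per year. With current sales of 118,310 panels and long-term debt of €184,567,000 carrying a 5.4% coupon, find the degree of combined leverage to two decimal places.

At 118,310 units, contribution = 118,310 × €238.59 = €28,227,582.90.
Subtracting fixed costs: EBIT = €28,227,582.90 − €9,053,300 = €19,174,282.90. Interest = €9,966,618.00.
DOL = €28,227,582.90 ÷ €19,174,282.90 = 1.4722; DFL = €19,174,282.90 ÷ €9,207,664.90 = 2.0824.
DCL = DOL × DFL = 1.4722 × 2.0824 = 3.0657.

3.07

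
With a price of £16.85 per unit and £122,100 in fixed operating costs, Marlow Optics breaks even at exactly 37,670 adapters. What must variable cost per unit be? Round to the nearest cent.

£13.61

Contribution per unit must be FC / Q = £122,100 / 37,670 = £3.2413.
Hence VC = price − CM = £16.85 − £3.2413 = £13.61.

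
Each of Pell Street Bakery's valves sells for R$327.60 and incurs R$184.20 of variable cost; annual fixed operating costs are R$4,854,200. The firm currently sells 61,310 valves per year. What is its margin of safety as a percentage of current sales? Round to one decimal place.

Unit CM = price − variable cost = R$327.60 − R$184.20 = R$143.40. Break-even units = R$4,854,200 ÷ R$143.40 = 33,850.77; break-even revenue = 33,850.77 × R$327.60 = R$11,089,511.30.
Actual sales revenue = 61,310 × R$327.60 = R$20,085,156.00.
Margin of safety = (R$20,085,156.00 − R$11,089,511.30) ÷ R$20,085,156.00 = 44.8%.

44.8%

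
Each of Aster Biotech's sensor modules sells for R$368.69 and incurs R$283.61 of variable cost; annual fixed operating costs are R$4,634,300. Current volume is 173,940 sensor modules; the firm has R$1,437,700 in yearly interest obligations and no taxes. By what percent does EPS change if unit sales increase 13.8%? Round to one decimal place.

At 173,940 units, contribution = 173,940 × R$85.08 = R$14,798,815.20.
EBIT = R$14,798,815.20 − R$4,634,300 = R$10,164,515.20.
After interest of R$1,437,700.00, pre-tax earnings = R$8,726,815.20.
DCL = total CM / (EBIT − I) = R$14,798,815.20 / R$8,726,815.20 = 1.6958.
%ΔEPS = DCL × %ΔSales = 1.6958 × +13.8% = +23.4%.

+23.4%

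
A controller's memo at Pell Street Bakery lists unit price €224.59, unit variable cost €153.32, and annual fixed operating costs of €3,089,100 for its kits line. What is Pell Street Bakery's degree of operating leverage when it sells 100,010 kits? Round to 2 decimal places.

1.76

At 100,010 units, contribution = 100,010 × €71.27 = €7,127,712.70.
EBIT = €7,127,712.70 − €3,089,100 = €4,038,612.70.
Degree of operating leverage = €7,127,712.70 / €4,038,612.70 = 1.7649.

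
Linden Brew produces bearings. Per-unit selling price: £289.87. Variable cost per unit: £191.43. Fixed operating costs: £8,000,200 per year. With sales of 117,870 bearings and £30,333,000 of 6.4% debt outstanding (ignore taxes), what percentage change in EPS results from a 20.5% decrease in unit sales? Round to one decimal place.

Contribution at this volume is 117,870 × £98.44 = £11,603,122.80.
Subtracting fixed costs: EBIT = £11,603,122.80 − £8,000,200 = £3,602,922.80.
After interest of £1,941,312.00, pre-tax earnings = £1,661,610.80.
DCL = total CM / (EBIT − I) = £11,603,122.80 / £1,661,610.80 = 6.9831.
EPS therefore changes by 6.9831 × (-20.5%) = -143.2%.

-143.2%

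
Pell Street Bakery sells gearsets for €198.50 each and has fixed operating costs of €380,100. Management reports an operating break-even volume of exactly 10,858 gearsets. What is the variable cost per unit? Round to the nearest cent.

Contribution per unit must be FC / Q = €380,100 / 10,858 = €35.0064.
Hence VC = price − CM = €198.50 − €35.0064 = €163.49.

€163.49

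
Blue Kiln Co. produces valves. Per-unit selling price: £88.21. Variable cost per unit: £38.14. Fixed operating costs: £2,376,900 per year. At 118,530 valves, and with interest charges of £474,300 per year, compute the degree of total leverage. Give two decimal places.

1.92

At 118,530 units, contribution = 118,530 × £50.07 = £5,934,797.10.
Subtracting fixed costs: EBIT = £5,934,797.10 − £2,376,900 = £3,557,897.10. Interest = £474,300.00.
DOL = £5,934,797.10 ÷ £3,557,897.10 = 1.6681; DFL = £3,557,897.10 ÷ £3,083,597.10 = 1.1538.
Combined leverage = 1.6681 × 1.1538 = 1.9247.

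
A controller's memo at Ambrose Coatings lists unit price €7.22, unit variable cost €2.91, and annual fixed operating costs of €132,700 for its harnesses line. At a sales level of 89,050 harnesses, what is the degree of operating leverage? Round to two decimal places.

1.53

Contribution at this volume is 89,050 × €4.31 = €383,805.50.
Subtracting fixed costs: EBIT = €383,805.50 − €132,700 = €251,105.50.
DOL = contribution ÷ EBIT = €383,805.50 ÷ €251,105.50 = 1.5285.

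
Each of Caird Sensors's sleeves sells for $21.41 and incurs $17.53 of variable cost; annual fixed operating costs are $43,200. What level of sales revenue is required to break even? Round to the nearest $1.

Contribution margin per unit = $21.41 − $17.53 = $3.88, a CM ratio of $3.88 ÷ $21.41 = 0.1812.
Break-even sales = FC ÷ CM ratio = $43,200 × $21.41 / $3.88 = $238,379.

$238,379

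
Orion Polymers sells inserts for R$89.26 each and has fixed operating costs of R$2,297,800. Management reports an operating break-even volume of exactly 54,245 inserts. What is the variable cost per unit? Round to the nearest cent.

At break-even, FC = Q × (P − VC), so P − VC = R$2,297,800 ÷ 54,245 = R$42.3597.
Hence VC = price − CM = R$89.26 − R$42.3597 = R$46.90.

R$46.90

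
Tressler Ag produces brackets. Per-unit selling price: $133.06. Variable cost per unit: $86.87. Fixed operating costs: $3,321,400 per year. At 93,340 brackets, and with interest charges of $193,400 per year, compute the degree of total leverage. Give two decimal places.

5.41

Contribution at this volume is 93,340 × $46.19 = $4,311,374.60.
EBIT = $4,311,374.60 − $3,321,400 = $989,974.60. Interest = $193,400.00.
DOL = $4,311,374.60 ÷ $989,974.60 = 4.3550; DFL = $989,974.60 ÷ $796,574.60 = 1.2428.
DCL = DOL × DFL = 4.3550 × 1.2428 = 5.4124.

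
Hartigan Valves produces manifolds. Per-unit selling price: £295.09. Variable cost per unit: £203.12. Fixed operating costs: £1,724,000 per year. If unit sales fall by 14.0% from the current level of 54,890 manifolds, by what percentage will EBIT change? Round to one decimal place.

Total contribution margin = 54,890 × £91.97 = £5,048,233.30.
Subtracting fixed costs: EBIT = £5,048,233.30 − £1,724,000 = £3,324,233.30.
Degree of operating leverage = £5,048,233.30 / £3,324,233.30 = 1.5186.
%ΔEBIT = DOL × %ΔSales = 1.5186 × -14.0% = -21.3%.

-21.3%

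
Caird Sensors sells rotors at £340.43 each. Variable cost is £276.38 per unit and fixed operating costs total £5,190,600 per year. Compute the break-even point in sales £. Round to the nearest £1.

Contribution margin per unit = £340.43 − £276.38 = £64.05, a CM ratio of £64.05 ÷ £340.43 = 0.1881.
Break-even sales = FC ÷ CM ratio = £5,190,600 × £340.43 / £64.05 = £27,588,383.

£27,588,383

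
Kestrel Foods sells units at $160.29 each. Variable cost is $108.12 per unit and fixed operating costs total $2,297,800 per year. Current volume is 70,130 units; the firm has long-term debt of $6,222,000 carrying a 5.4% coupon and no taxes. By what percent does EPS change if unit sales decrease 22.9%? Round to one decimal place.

-81.7%

Total contribution margin = 70,130 × $52.17 = $3,658,682.10.
Operating income = contribution − fixed costs = $3,658,682.10 − $2,297,800 = $1,360,882.10.
After interest of $335,988.00, pre-tax earnings = $1,024,894.10.
DCL = total CM / (EBIT − I) = $3,658,682.10 / $1,024,894.10 = 3.5698.
EPS therefore changes by 3.5698 × (-22.9%) = -81.7%.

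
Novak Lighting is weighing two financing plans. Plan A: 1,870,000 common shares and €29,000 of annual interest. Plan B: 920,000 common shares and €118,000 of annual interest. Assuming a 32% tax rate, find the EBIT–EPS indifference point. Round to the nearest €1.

€204,189

At indifference, (EBIT − 29,000)(1 − t)/1,870,000 = (EBIT − 118,000)(1 − t)/920,000.
Cancelling (1 − t) and cross-multiplying: 920,000·(EBIT − 29,000) = 1,870,000·(EBIT − 118,000).
Solving, EBIT = (118,000·1,870,000 − 29,000·920,000) / (1,870,000 − 920,000) = 193,980,000,000 / 950,000 = 204,189.47.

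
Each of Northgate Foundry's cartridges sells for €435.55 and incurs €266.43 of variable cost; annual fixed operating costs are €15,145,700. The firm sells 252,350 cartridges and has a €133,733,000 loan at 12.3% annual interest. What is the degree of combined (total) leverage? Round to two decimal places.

3.85

At 252,350 units, contribution = 252,350 × €169.12 = €42,677,432.00.
Subtracting fixed costs: EBIT = €42,677,432.00 − €15,145,700 = €27,531,732.00. Interest = €16,449,159.00, so EBIT − I = €11,082,573.00.
DCL = contribution ÷ (EBIT − I) = €42,677,432.00 ÷ €11,082,573.00 = 3.8509.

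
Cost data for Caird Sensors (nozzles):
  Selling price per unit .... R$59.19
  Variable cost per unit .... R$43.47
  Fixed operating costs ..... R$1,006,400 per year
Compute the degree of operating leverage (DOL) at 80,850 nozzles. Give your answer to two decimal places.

Total contribution margin = 80,850 × R$15.72 = R$1,270,962.00.
Subtracting fixed costs: EBIT = R$1,270,962.00 − R$1,006,400 = R$264,562.00.
DOL = contribution ÷ EBIT = R$1,270,962.00 ÷ R$264,562.00 = 4.8040.

4.80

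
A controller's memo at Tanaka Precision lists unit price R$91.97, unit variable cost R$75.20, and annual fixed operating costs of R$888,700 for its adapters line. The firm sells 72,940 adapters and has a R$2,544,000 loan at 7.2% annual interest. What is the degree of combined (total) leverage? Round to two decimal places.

Contribution at this volume is 72,940 × R$16.77 = R$1,223,203.80.
EBIT = R$1,223,203.80 − R$888,700 = R$334,503.80. Interest = R$183,168.00, so EBIT − I = R$151,335.80.
Degree of total leverage = total CM / (EBIT − interest) = R$1,223,203.80 / R$151,335.80 = 8.0827.

8.08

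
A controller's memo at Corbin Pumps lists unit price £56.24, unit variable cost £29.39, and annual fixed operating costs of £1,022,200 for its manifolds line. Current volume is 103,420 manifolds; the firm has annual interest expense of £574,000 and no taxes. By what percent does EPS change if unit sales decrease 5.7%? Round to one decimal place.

At 103,420 units, contribution = 103,420 × £26.85 = £2,776,827.00.
Subtracting fixed costs: EBIT = £2,776,827.00 − £1,022,200 = £1,754,627.00.
Interest = £574,000.00, so EBIT − I = £1,180,627.00.
Degree of combined leverage = contribution ÷ (EBIT − I) = £2,776,827.00 ÷ £1,180,627.00 = 2.3520.
EPS therefore changes by 2.3520 × (-5.7%) = -13.4%.

-13.4%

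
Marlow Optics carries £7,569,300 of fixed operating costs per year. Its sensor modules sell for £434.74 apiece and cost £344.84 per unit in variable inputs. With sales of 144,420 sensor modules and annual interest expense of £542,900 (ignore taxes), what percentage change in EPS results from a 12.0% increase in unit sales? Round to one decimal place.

At 144,420 units, contribution = 144,420 × £89.90 = £12,983,358.00.
EBIT = £12,983,358.00 − £7,569,300 = £5,414,058.00.
Interest = £542,900.00, so EBIT − I = £4,871,158.00.
Degree of combined leverage = contribution ÷ (EBIT − I) = £12,983,358.00 ÷ £4,871,158.00 = 2.6654.
%ΔEPS = DCL × %ΔSales = 2.6654 × +12.0% = +32.0%.

+32.0%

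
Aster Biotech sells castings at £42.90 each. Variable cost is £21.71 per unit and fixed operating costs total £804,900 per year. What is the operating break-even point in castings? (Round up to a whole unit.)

37,985 castings

Contribution margin per unit = £42.90 − £21.71 = £21.19.
Break-even volume = fixed costs ÷ CM per unit = £804,900 ÷ £21.19 = 37,984.90, so 37,985 castings.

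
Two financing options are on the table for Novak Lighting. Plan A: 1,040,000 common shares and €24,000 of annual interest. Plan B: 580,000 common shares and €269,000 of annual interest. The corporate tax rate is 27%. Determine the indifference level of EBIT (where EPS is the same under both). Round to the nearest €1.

€577,913

At indifference, (EBIT − 24,000)(1 − t)/1,040,000 = (EBIT − 269,000)(1 − t)/580,000.
The (1 − t) factor cancels: (EBIT − 24,000) × 580,000 = (EBIT − 269,000) × 1,040,000.
EBIT × (1,040,000 − 580,000) = 269,000 × 1,040,000 − 24,000 × 580,000 = 265,840,000,000, so EBIT = 265,840,000,000 ÷ 460,000 = 577,913.04.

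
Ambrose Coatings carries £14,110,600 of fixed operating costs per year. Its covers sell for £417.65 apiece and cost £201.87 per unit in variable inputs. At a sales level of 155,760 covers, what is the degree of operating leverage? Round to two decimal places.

1.72

Total contribution margin = 155,760 × £215.78 = £33,609,892.80.
Operating income = contribution − fixed costs = £33,609,892.80 − £14,110,600 = £19,499,292.80.
DOL = contribution ÷ EBIT = £33,609,892.80 ÷ £19,499,292.80 = 1.7236.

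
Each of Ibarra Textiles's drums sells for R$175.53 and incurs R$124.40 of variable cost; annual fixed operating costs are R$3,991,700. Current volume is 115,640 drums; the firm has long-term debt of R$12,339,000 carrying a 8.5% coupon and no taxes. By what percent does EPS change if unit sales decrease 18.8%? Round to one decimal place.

At 115,640 units, contribution = 115,640 × R$51.13 = R$5,912,673.20.
EBIT = R$5,912,673.20 − R$3,991,700 = R$1,920,973.20.
After interest of R$1,048,815.00, pre-tax earnings = R$872,158.20.
Degree of combined leverage = contribution ÷ (EBIT − I) = R$5,912,673.20 ÷ R$872,158.20 = 6.7794.
%ΔEPS = DCL × %ΔSales = 6.7794 × -18.8% = -127.5%.

-127.5%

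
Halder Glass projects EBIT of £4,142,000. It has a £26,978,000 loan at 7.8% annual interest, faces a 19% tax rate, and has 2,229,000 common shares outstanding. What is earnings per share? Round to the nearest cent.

Interest = £2,104,284.00, so EBT = £4,142,000 − £2,104,284.00 = £2,037,716.00.
Net income = £2,037,716.00 × (1 − 0.19) = £1,650,549.96.
EPS = £1,650,549.96 ÷ 2,229,000 = £0.74.

£0.74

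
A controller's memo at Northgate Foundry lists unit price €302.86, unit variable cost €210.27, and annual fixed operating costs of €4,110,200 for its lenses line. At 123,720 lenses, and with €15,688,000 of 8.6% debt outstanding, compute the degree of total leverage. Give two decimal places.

1.91

At 123,720 units, contribution = 123,720 × €92.59 = €11,455,234.80.
Subtracting fixed costs: EBIT = €11,455,234.80 − €4,110,200 = €7,345,034.80. Interest = €1,349,168.00, so EBIT − I = €5,995,866.80.
Degree of total leverage = total CM / (EBIT − interest) = €11,455,234.80 / €5,995,866.80 = 1.9105.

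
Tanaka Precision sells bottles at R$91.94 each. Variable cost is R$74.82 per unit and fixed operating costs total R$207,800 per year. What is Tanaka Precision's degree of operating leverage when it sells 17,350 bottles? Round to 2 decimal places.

At 17,350 units, contribution = 17,350 × R$17.12 = R$297,032.00.
Operating income = contribution − fixed costs = R$297,032.00 − R$207,800 = R$89,232.00.
So DOL = total CM / EBIT = R$297,032.00 / R$89,232.00 = 3.3288.

3.33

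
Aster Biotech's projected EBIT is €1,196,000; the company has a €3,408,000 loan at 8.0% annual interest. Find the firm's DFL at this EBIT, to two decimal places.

Annual interest charges come to €272,640.00.
DFL = EBIT ÷ (EBIT − I) = €1,196,000 ÷ (€1,196,000 − €272,640.00) = €1,196,000 ÷ €923,360.00 = 1.2953.

1.30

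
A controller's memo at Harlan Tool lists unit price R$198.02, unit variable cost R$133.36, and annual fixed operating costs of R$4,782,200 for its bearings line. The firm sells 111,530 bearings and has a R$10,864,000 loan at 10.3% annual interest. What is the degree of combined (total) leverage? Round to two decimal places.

5.50

At 111,530 units, contribution = 111,530 × R$64.66 = R$7,211,529.80.
Subtracting fixed costs: EBIT = R$7,211,529.80 − R$4,782,200 = R$2,429,329.80. Interest = R$1,118,992.00.
DOL = R$7,211,529.80 ÷ R$2,429,329.80 = 2.9685; DFL = R$2,429,329.80 ÷ R$1,310,337.80 = 1.8540.
Combined leverage = 2.9685 × 1.8540 = 5.5036.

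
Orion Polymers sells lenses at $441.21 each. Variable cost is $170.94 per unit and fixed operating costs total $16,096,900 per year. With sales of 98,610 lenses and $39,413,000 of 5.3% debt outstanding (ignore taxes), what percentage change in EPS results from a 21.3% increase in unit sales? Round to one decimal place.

Contribution at this volume is 98,610 × $270.27 = $26,651,324.70.
Operating income = contribution − fixed costs = $26,651,324.70 − $16,096,900 = $10,554,424.70.
After interest of $2,088,889.00, pre-tax earnings = $8,465,535.70.
Degree of combined leverage = contribution ÷ (EBIT − I) = $26,651,324.70 ÷ $8,465,535.70 = 3.1482.
EPS therefore changes by 3.1482 × (+21.3%) = +67.1%.

+67.1%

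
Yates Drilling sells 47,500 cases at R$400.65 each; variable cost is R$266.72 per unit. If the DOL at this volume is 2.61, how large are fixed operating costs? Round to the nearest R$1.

Contribution at this volume is 47,500 × R$133.93 = R$6,361,675.00.
Since DOL = CM ÷ EBIT, EBIT = R$6,361,675.00 ÷ 2.61 = R$2,437,423.37.
And FC = contribution − EBIT = R$6,361,675.00 − R$2,437,423.37 = R$3,924,252.

R$3,924,252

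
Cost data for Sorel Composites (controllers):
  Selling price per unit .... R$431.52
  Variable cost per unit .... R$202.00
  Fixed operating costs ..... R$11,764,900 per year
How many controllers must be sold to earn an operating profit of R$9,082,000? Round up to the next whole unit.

90,829 controllers

Unit CM = price − variable cost = R$431.52 − R$202.00 = R$229.52.
Need Q such that Q × R$229.52 − R$11,764,900 = R$9,082,000, i.e. Q = R$20,846,900 / R$229.52 = 90,828.25 → 90,829.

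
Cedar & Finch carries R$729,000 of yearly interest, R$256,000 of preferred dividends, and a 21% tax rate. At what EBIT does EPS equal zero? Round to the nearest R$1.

R$1,053,051

Grossing the preferred dividend up to pre-tax terms: R$256,000 / (1 − 0.21) = R$324,050.63.
EPS = 0 when EBIT covers interest plus the pre-tax preferred burden: R$729,000 + R$324,050.63 = R$1,053,050.63.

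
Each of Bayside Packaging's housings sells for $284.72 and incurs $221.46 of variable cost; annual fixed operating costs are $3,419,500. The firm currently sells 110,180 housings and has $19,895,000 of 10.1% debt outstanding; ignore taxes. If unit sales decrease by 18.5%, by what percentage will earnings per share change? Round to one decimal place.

-83.7%

Total contribution margin = 110,180 × $63.26 = $6,969,986.80.
Operating income = contribution − fixed costs = $6,969,986.80 − $3,419,500 = $3,550,486.80.
After interest of $2,009,395.00, pre-tax earnings = $1,541,091.80.
DCL = total CM / (EBIT − I) = $6,969,986.80 / $1,541,091.80 = 4.5228.
%ΔEPS = DCL × %ΔSales = 4.5228 × -18.5% = -83.7%.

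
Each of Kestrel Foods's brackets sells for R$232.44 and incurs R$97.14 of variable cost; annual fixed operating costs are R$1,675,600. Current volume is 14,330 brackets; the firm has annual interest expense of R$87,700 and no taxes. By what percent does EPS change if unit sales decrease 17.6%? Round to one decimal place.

Total contribution margin = 14,330 × R$135.30 = R$1,938,849.00.
Subtracting fixed costs: EBIT = R$1,938,849.00 − R$1,675,600 = R$263,249.00.
Interest = R$87,700.00, so EBIT − I = R$175,549.00.
DCL = total CM / (EBIT − I) = R$1,938,849.00 / R$175,549.00 = 11.0445.
%ΔEPS = DCL × %ΔSales = 11.0445 × -17.6% = -194.4%.

-194.4%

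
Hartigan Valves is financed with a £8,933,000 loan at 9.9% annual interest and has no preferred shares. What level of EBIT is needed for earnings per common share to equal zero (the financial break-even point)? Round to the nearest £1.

Annual interest = 9.9% × £8,933,000 = £884,367.00.
Without preferred stock the financial break-even is simply EBIT = interest = £884,367.00.

£884,367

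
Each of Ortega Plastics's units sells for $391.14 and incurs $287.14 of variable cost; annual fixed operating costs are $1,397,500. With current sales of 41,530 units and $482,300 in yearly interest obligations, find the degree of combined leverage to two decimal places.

1.77

At 41,530 units, contribution = 41,530 × $104.00 = $4,319,120.00.
EBIT = $4,319,120.00 − $1,397,500 = $2,921,620.00. Interest = $482,300.00.
DOL = $4,319,120.00 ÷ $2,921,620.00 = 1.4783; DFL = $2,921,620.00 ÷ $2,439,320.00 = 1.1977.
DCL = DOL × DFL = 1.4783 × 1.1977 = 1.7706.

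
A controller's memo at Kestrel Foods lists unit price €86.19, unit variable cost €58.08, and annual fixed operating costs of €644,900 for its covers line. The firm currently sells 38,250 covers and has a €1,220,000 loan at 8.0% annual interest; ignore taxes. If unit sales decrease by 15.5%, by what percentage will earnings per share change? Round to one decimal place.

-50.1%

Total contribution margin = 38,250 × €28.11 = €1,075,207.50.
Subtracting fixed costs: EBIT = €1,075,207.50 − €644,900 = €430,307.50.
Interest = €97,600.00, so EBIT − I = €332,707.50.
DCL = total CM / (EBIT − I) = €1,075,207.50 / €332,707.50 = 3.2317.
%ΔEPS = DCL × %ΔSales = 3.2317 × -15.5% = -50.1%.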